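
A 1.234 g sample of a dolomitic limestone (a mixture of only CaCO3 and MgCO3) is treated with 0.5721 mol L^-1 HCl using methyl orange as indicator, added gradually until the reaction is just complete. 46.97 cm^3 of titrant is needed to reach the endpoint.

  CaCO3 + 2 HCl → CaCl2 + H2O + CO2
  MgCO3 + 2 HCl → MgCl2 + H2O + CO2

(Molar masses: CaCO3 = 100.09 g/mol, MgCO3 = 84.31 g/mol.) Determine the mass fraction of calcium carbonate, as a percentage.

n(HCl) = 0.04697 × 0.5721 = 0.02687 mol
Let x = n(CaCO3), y = n(MgCO3).
Titrant: 2x + 2y = 0.02687;  mass: 100.09x + 84.31y = 1.234
Solving, x = 6.415 × 10^-3 mol, y = 7.021 × 10^-3 mol
mass of CaCO3 = 6.415 × 10^-3 × 100.09 = 0.6421 g
% CaCO3 = 0.6421 / 1.234 × 100 = 52.03 %

52.03 %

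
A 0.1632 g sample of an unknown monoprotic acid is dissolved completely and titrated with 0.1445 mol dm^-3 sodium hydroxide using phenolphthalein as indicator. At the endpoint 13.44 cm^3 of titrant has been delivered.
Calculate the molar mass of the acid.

84.03 g/mol

n(NaOH) = 0.01344 L × 0.1445 mol/L = 1.942 × 10^-3 mol
n(HA) = 1.942 × 10^-3 mol (1:1 ratio)
M = m / n = 0.1632 g / 1.942 × 10^-3 mol = 84.03 g/mol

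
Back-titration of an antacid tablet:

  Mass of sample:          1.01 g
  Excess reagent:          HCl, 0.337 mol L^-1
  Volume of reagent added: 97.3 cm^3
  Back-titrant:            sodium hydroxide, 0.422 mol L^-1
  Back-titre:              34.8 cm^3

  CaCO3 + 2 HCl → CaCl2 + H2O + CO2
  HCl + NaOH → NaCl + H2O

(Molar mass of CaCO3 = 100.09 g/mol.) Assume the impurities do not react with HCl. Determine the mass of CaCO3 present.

0.906 g

n(HCl) added = 0.0973 × 0.337 = 0.0328 mol
n(NaOH) used in back-titration = 0.0348 × 0.422 = 0.0147 mol
n(HCl) left over = 0.0147 mol (1:1 ratio)
n(HCl) consumed by analyte = 0.0328 − 0.0147 = 0.0181 mol
From the 1:2 ratio, n(CaCO3) = 1/2 × 0.0181 = 9.05 × 10^-3 mol
mass of CaCO3 = 9.05 × 10^-3 × 100.09 = 0.906 g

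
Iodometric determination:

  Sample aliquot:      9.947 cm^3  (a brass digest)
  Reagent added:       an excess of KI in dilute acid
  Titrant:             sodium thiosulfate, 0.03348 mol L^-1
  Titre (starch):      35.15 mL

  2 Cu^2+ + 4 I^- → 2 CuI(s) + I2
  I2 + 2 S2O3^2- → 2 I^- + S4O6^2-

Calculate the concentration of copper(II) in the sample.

n(S2O3^2-) = 0.03515 × 0.03348 = 1.177 × 10^-3 mol
n(I2) = n(S2O3^2-)/2 = 5.884 × 10^-4 mol
From the 2:1 ratio, n(Cu2+) in the aliquot = 2/1 × 5.884 × 10^-4 = 1.177 × 10^-3 mol
[Cu2+] = 1.177 × 10^-3 / 0.009947 = 0.1183 mol/L

0.1183 mol/L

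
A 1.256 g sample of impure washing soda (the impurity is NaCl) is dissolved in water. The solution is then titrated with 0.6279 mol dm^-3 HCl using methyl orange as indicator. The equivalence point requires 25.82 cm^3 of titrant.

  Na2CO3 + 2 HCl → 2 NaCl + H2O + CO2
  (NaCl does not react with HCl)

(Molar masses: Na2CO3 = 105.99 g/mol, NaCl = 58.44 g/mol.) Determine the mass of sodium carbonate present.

n(HCl) = 0.02582 × 0.6279 = 0.01621 mol
Let x = n(Na2CO3), y = n(NaCl).
Titrant: 2x = 0.01621;  mass: 105.99x + 58.44y = 1.256
Solving, x = 8.106 × 10^-3 mol, y = 6.790 × 10^-3 mol
mass of Na2CO3 = 8.106 × 10^-3 × 105.99 = 0.8592 g

0.8592 g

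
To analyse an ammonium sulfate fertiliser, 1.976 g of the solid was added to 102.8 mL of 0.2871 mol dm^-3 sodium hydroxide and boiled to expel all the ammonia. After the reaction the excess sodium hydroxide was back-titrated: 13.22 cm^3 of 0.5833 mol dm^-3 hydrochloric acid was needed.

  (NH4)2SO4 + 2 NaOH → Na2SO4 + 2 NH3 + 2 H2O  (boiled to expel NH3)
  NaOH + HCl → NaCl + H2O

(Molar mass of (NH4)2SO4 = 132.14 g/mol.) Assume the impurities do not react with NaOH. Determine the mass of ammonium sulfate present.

n(NaOH) added = 0.1028 × 0.2871 = 0.02951 mol
n(HCl) used in back-titration = 0.01322 × 0.5833 = 7.711 × 10^-3 mol
n(NaOH) left over = 7.711 × 10^-3 mol (1:1 ratio)
n(NaOH) consumed by analyte = 0.02951 − 7.711 × 10^-3 = 0.02180 mol
From the 1:2 ratio, n((NH4)2SO4) = 1/2 × 0.02180 = 0.01090 mol
mass of (NH4)2SO4 = 0.01090 × 132.14 = 1.441 g

1.441 g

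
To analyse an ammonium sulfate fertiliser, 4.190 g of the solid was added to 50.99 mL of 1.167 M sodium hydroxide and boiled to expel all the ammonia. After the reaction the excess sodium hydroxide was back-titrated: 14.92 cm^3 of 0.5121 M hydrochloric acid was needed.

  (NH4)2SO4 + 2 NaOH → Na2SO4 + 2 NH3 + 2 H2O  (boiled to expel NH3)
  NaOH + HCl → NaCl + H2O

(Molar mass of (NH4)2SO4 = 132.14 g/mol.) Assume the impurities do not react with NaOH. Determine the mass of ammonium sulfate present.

n(NaOH) added = 0.05099 × 1.167 = 0.05951 mol
n(HCl) used in back-titration = 0.01492 × 0.5121 = 7.641 × 10^-3 mol
n(NaOH) left over = 7.641 × 10^-3 mol (1:1 ratio)
n(NaOH) consumed by analyte = 0.05951 − 7.641 × 10^-3 = 0.05186 mol
From the 1:2 ratio, n((NH4)2SO4) = 1/2 × 0.05186 = 0.02593 mol
mass of (NH4)2SO4 = 0.02593 × 132.14 = 3.427 g

3.427 g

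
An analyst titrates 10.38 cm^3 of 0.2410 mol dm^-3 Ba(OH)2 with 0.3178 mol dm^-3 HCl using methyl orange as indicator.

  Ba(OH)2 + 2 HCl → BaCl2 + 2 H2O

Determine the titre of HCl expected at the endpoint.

n(Ba(OH)2) = 0.01038 L × 0.2410 mol/L = 2.502 × 10^-3 mol
From the 2:1 stoichiometry, n(HCl) = 2/1 × 2.502 × 10^-3 = 5.003 × 10^-3 mol
V(HCl) = 5.003 × 10^-3 mol / 0.3178 mol/L = 0.01574 L = 15.74 mL

15.74 mL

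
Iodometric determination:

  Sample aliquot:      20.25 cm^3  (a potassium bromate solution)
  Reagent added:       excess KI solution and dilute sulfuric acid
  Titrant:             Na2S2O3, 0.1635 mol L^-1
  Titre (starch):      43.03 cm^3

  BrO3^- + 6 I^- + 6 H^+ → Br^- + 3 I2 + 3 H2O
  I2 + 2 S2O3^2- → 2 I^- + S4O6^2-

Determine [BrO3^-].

0.05790 mol/L

n(S2O3^2-) = 0.04303 × 0.1635 = 7.035 × 10^-3 mol
n(I2) = n(S2O3^2-)/2 = 3.518 × 10^-3 mol
From the 1:3 ratio, n(BrO3^-) in the aliquot = 1/3 × 3.518 × 10^-3 = 1.173 × 10^-3 mol
[BrO3^-] = 1.173 × 10^-3 / 0.02025 = 0.05790 mol/L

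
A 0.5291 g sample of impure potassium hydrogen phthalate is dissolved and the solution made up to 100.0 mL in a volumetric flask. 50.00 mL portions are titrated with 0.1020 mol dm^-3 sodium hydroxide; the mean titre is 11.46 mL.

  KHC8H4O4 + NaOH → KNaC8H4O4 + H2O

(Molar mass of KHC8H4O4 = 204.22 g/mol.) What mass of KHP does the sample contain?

0.4774 g

n(NaOH) per titration = 0.01146 × 0.1020 = 1.169 × 10^-3 mol
n(KHC8H4O4) in each aliquot = 1.169 × 10^-3 mol (1:1 ratio)
n(KHC8H4O4) in the whole flask = 1.169 × 10^-3 × 100.0/50.00 = 2.338 × 10^-3 mol
mass of KHC8H4O4 = 2.338 × 10^-3 × 204.22 = 0.4774 g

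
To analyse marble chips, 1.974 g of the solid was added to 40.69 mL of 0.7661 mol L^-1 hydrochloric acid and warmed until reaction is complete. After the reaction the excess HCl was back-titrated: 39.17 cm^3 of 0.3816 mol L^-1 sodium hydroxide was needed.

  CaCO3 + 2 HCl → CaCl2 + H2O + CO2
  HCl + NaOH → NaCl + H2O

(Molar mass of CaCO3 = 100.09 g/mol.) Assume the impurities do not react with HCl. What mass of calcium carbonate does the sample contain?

0.8120 g

n(HCl) added = 0.04069 × 0.7661 = 0.03117 mol
n(NaOH) used in back-titration = 0.03917 × 0.3816 = 0.01495 mol
n(HCl) left over = 0.01495 mol (1:1 ratio)
n(HCl) consumed by analyte = 0.03117 − 0.01495 = 0.01623 mol
From the 1:2 ratio, n(CaCO3) = 1/2 × 0.01623 = 8.113 × 10^-3 mol
mass of CaCO3 = 8.113 × 10^-3 × 100.09 = 0.8120 g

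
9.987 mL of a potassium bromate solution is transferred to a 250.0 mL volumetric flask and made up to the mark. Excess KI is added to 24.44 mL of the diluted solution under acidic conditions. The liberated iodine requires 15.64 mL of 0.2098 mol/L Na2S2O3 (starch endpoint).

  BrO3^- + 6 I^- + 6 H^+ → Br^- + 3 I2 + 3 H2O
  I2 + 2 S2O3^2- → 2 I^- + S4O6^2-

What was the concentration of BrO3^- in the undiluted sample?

0.5601 mol/L

n(S2O3^2-) = 0.01564 × 0.2098 = 3.281 × 10^-3 mol
n(I2) = n(S2O3^2-)/2 = 1.641 × 10^-3 mol
From the 1:3 ratio, n(BrO3^-) in the aliquot = 1/3 × 1.641 × 10^-3 = 5.469 × 10^-4 mol
[BrO3^-]_dilute = 5.469 × 10^-4 / 0.02444 = 0.02238 mol/L
[BrO3^-]_original = 0.02238 × 250.0/9.987 = 0.5601 mol/L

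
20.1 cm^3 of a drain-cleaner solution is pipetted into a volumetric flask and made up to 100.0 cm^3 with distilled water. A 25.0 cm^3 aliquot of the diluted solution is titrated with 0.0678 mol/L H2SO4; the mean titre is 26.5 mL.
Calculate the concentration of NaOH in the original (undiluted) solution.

0.715 mol/L

2 NaOH + H2SO4 → Na2SO4 + 2 H2O
n(H2SO4) = 0.0265 × 0.0678 = 1.80 × 10^-3 mol
From the 2:1 ratio, n(NaOH) in the aliquot = 2/1 × 1.80 × 10^-3 = 3.59 × 10^-3 mol
[NaOH]_dilute = 3.59 × 10^-3 / 0.0250 = 0.144 mol/L
Dilution factor = 100.0 / 20.1 = 4.975
[NaOH]_stock = 0.144 × 4.975 = 0.715 mol/L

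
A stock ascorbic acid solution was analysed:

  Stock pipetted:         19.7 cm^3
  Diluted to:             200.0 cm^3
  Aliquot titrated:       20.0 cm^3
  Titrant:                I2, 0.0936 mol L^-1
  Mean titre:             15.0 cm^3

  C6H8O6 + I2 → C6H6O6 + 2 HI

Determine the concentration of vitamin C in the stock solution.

0.713 mol/L

n(I2) = 0.0150 × 0.0936 = 1.40 × 10^-3 mol
n(C6H8O6) in the aliquot = 1.40 × 10^-3 mol (1:1 ratio)
[C6H8O6]_dilute = 1.40 × 10^-3 / 0.0200 = 0.0702 mol/L
Dilution factor = 200.0 / 19.7 = 10.15
[C6H8O6]_stock = 0.0702 × 10.15 = 0.713 mol/L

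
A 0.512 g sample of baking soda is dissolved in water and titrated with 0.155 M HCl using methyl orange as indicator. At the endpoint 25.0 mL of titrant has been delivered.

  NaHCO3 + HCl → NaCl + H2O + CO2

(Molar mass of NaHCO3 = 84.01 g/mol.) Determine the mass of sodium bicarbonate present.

n(HCl) = 0.0250 L × 0.155 mol/L = 3.88 × 10^-3 mol
n(NaHCO3) = 3.88 × 10^-3 mol (1:1 ratio)
mass of NaHCO3 = 3.88 × 10^-3 × 84.01 g/mol = 0.326 g

0.326 g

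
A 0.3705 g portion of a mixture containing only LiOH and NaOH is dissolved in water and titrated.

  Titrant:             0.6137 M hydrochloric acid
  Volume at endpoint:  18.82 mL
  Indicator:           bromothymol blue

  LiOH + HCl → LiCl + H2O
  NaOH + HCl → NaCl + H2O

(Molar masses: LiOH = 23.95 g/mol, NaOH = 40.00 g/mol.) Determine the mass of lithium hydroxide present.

0.1365 g

n(HCl) = 0.01882 × 0.6137 = 0.01155 mol
Let x = n(LiOH), y = n(NaOH).
Titrant: 1x + 1y = 0.01155;  mass: 23.95x + 40.00y = 0.3705
Solving, x = 5.701 × 10^-3 mol, y = 5.849 × 10^-3 mol
mass of LiOH = 5.701 × 10^-3 × 23.95 = 0.1365 g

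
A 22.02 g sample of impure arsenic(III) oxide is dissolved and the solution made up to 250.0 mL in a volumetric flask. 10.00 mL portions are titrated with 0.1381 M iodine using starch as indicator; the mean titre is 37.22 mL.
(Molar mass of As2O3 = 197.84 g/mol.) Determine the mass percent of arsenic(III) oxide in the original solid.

As2O3 + 2 I2 + 2 H2O → As2O5 + 4 HI
n(I2) per titration = 0.03722 × 0.1381 = 5.140 × 10^-3 mol
From the 1:2 ratio, n(As2O3) in each aliquot = 1/2 × 5.140 × 10^-3 = 2.570 × 10^-3 mol
n(As2O3) in the whole flask = 2.570 × 10^-3 × 250.0/10.00 = 0.06425 mol
mass of As2O3 = 0.06425 × 197.84 = 12.71 g
% As2O3 = 12.71 / 22.02 × 100 = 57.73 %

57.73 %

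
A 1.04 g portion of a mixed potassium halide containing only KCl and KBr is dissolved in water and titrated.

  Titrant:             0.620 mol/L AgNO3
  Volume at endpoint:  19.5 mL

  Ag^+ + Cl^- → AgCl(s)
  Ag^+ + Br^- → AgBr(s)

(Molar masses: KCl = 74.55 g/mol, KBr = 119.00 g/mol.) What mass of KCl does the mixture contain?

0.669 g

n(AgNO3) = 0.0195 × 0.620 = 0.0121 mol
Let x = n(KCl), y = n(KBr).
Titrant: 1x + 1y = 0.0121;  mass: 74.55x + 119.00y = 1.04
Solving, x = 8.97 × 10^-3 mol, y = 3.12 × 10^-3 mol
mass of KCl = 8.97 × 10^-3 × 74.55 = 0.669 g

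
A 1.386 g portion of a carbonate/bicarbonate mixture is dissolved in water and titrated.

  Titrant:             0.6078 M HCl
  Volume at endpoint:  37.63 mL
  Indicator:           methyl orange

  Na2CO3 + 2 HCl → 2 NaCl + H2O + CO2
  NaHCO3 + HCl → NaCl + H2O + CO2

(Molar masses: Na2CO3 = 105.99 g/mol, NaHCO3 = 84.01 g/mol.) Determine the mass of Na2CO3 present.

n(HCl) = 0.03763 × 0.6078 = 0.02287 mol
Let x = n(Na2CO3), y = n(NaHCO3).
Titrant: 2x + 1y = 0.02287;  mass: 105.99x + 84.01y = 1.386
Solving, x = 8.632 × 10^-3 mol, y = 5.608 × 10^-3 mol
mass of Na2CO3 = 8.632 × 10^-3 × 105.99 = 0.9149 g

0.9149 g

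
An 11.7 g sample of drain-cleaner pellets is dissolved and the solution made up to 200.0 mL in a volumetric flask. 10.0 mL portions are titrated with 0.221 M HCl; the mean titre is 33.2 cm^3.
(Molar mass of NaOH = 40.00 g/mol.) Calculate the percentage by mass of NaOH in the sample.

NaOH + HCl → NaCl + H2O
n(HCl) per titration = 0.0332 × 0.221 = 7.34 × 10^-3 mol
n(NaOH) in each aliquot = 7.34 × 10^-3 mol (1:1 ratio)
n(NaOH) in the whole flask = 7.34 × 10^-3 × 200.0/10.0 = 0.147 mol
mass of NaOH = 0.147 × 40.00 = 5.87 g
% NaOH = 5.87 / 11.7 × 100 = 50.2 %

50.2 %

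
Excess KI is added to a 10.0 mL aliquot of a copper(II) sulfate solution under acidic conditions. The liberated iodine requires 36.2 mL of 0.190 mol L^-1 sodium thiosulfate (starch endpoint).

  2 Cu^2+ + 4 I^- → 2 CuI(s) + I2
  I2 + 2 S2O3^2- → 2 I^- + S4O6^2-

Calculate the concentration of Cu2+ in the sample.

0.688 mol/L

n(S2O3^2-) = 0.0362 × 0.190 = 6.88 × 10^-3 mol
n(I2) = n(S2O3^2-)/2 = 3.44 × 10^-3 mol
From the 2:1 ratio, n(Cu2+) in the aliquot = 2/1 × 3.44 × 10^-3 = 6.88 × 10^-3 mol
[Cu2+] = 6.88 × 10^-3 / 0.0100 = 0.688 mol/L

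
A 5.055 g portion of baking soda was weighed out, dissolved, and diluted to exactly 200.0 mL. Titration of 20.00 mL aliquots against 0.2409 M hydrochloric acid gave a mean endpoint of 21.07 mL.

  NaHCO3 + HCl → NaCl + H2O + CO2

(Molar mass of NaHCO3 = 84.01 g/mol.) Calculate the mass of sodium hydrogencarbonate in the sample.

4.264 g

n(HCl) per titration = 0.02107 × 0.2409 = 5.076 × 10^-3 mol
n(NaHCO3) in each aliquot = 5.076 × 10^-3 mol (1:1 ratio)
n(NaHCO3) in the whole flask = 5.076 × 10^-3 × 200.0/20.00 = 0.05076 mol
mass of NaHCO3 = 0.05076 × 84.01 = 4.264 g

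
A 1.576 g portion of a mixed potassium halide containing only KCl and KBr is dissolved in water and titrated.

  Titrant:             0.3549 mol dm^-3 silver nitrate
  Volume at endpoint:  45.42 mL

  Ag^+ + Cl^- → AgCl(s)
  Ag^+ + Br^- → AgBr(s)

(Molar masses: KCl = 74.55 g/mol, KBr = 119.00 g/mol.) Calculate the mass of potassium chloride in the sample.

n(AgNO3) = 0.04542 × 0.3549 = 0.01612 mol
Let x = n(KCl), y = n(KBr).
Titrant: 1x + 1y = 0.01612;  mass: 74.55x + 119.00y = 1.576
Solving, x = 7.699 × 10^-3 mol, y = 8.420 × 10^-3 mol
mass of KCl = 7.699 × 10^-3 × 74.55 = 0.5740 g

0.5740 g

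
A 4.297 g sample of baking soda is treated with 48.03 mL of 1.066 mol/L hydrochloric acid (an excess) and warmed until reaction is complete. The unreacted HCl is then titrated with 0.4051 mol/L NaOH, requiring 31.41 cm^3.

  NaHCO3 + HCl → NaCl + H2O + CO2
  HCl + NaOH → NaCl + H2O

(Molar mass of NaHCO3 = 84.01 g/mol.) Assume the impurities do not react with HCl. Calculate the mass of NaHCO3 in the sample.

n(HCl) added = 0.04803 × 1.066 = 0.05120 mol
n(NaOH) used in back-titration = 0.03141 × 0.4051 = 0.01272 mol
n(HCl) left over = 0.01272 mol (1:1 ratio)
n(HCl) consumed by analyte = 0.05120 − 0.01272 = 0.03848 mol
n(NaHCO3) = 0.03848 mol (1:1 ratio)
mass of NaHCO3 = 0.03848 × 84.01 = 3.232 g

3.232 g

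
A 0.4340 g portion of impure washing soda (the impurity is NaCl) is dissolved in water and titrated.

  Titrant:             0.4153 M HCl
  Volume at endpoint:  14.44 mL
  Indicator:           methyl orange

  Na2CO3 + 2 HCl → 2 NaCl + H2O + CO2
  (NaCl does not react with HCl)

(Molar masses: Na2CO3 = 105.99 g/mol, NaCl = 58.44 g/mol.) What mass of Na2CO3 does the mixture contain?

0.3178 g

n(HCl) = 0.01444 × 0.4153 = 5.997 × 10^-3 mol
Let x = n(Na2CO3), y = n(NaCl).
Titrant: 2x = 5.997 × 10^-3;  mass: 105.99x + 58.44y = 0.4340
Solving, x = 2.998 × 10^-3 mol, y = 1.988 × 10^-3 mol
mass of Na2CO3 = 2.998 × 10^-3 × 105.99 = 0.3178 g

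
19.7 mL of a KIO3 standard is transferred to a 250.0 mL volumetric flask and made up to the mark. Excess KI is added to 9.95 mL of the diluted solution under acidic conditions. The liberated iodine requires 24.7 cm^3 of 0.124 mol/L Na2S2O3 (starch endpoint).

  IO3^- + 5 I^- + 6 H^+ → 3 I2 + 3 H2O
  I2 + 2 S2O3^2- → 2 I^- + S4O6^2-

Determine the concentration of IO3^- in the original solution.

n(S2O3^2-) = 0.0247 × 0.124 = 3.06 × 10^-3 mol
n(I2) = n(S2O3^2-)/2 = 1.53 × 10^-3 mol
From the 1:3 ratio, n(IO3^-) in the aliquot = 1/3 × 1.53 × 10^-3 = 5.10 × 10^-4 mol
[IO3^-]_dilute = 5.10 × 10^-4 / 0.00995 = 0.0513 mol/L
[IO3^-]_original = 0.0513 × 250.0/19.7 = 0.651 mol/L

0.651 mol/L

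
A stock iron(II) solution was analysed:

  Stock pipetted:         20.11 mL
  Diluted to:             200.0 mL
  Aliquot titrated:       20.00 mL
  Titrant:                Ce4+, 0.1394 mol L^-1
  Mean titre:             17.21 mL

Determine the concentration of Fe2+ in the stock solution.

Ce^4+ + Fe^2+ → Ce^3+ + Fe^3+
n(Ce4+) = 0.01721 × 0.1394 = 2.399 × 10^-3 mol
n(Fe2+) in the aliquot = 2.399 × 10^-3 mol (1:1 ratio)
[Fe2+]_dilute = 2.399 × 10^-3 / 0.02000 = 0.1200 mol/L
Dilution factor = 200.0 / 20.11 = 9.945
[Fe2+]_stock = 0.1200 × 9.945 = 1.193 mol/L

1.193 mol/L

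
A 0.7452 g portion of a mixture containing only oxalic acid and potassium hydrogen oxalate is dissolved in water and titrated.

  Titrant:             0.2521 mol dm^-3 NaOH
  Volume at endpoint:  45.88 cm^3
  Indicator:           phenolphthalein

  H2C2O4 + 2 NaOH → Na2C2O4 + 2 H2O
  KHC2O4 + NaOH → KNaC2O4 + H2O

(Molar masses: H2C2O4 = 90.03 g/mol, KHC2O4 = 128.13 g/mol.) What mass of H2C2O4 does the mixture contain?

n(NaOH) = 0.04588 × 0.2521 = 0.01157 mol
Let x = n(H2C2O4), y = n(KHC2O4).
Titrant: 2x + 1y = 0.01157;  mass: 90.03x + 128.13y = 0.7452
Solving, x = 4.432 × 10^-3 mol, y = 2.702 × 10^-3 mol
mass of H2C2O4 = 4.432 × 10^-3 × 90.03 = 0.3990 g

0.3990 g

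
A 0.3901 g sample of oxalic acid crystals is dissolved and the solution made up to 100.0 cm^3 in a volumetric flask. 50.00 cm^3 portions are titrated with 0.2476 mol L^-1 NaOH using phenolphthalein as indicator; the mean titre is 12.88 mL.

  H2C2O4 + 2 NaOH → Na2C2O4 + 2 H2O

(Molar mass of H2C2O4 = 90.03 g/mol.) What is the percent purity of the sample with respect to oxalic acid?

73.60 %

n(NaOH) per titration = 0.01288 × 0.2476 = 3.189 × 10^-3 mol
From the 1:2 ratio, n(H2C2O4) in each aliquot = 1/2 × 3.189 × 10^-3 = 1.595 × 10^-3 mol
n(H2C2O4) in the whole flask = 1.595 × 10^-3 × 100.0/50.00 = 3.189 × 10^-3 mol
mass of H2C2O4 = 3.189 × 10^-3 × 90.03 = 0.2871 g
% H2C2O4 = 0.2871 / 0.3901 × 100 = 73.60 %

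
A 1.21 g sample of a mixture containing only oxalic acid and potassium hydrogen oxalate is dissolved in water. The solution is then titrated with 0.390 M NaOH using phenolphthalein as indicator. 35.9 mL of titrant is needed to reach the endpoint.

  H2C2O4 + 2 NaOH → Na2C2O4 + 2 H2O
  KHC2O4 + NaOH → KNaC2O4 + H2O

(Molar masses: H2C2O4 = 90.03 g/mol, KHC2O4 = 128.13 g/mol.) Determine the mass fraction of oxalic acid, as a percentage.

n(NaOH) = 0.0359 × 0.390 = 0.0140 mol
Let x = n(H2C2O4), y = n(KHC2O4).
Titrant: 2x + 1y = 0.0140;  mass: 90.03x + 128.13y = 1.21
Solving, x = 3.51 × 10^-3 mol, y = 6.98 × 10^-3 mol
mass of H2C2O4 = 3.51 × 10^-3 × 90.03 = 0.316 g
% H2C2O4 = 0.316 / 1.21 × 100 = 26.1 %

26.1 %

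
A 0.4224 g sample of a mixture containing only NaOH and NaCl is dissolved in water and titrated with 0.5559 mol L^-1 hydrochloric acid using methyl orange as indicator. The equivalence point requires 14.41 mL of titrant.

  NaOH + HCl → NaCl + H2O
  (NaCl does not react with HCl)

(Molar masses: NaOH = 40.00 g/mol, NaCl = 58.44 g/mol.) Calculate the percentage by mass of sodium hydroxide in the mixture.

75.86 %

n(HCl) = 0.01441 × 0.5559 = 8.011 × 10^-3 mol
Let x = n(NaOH), y = n(NaCl).
Titrant: 1x = 8.011 × 10^-3;  mass: 40.00x + 58.44y = 0.4224
Solving, x = 8.011 × 10^-3 mol, y = 1.745 × 10^-3 mol
mass of NaOH = 8.011 × 10^-3 × 40.00 = 0.3204 g
% NaOH = 0.3204 / 0.4224 × 100 = 75.86 %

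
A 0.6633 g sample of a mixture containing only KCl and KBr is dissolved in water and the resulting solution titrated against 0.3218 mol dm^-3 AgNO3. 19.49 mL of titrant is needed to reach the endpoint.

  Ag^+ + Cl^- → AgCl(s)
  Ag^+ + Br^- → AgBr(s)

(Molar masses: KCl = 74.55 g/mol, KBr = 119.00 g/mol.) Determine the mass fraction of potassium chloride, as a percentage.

n(AgNO3) = 0.01949 × 0.3218 = 6.272 × 10^-3 mol
Let x = n(KCl), y = n(KBr).
Titrant: 1x + 1y = 6.272 × 10^-3;  mass: 74.55x + 119.00y = 0.6633
Solving, x = 1.868 × 10^-3 mol, y = 4.403 × 10^-3 mol
mass of KCl = 1.868 × 10^-3 × 74.55 = 0.1393 g
% KCl = 0.1393 / 0.6633 × 100 = 21.00 %

21.00 %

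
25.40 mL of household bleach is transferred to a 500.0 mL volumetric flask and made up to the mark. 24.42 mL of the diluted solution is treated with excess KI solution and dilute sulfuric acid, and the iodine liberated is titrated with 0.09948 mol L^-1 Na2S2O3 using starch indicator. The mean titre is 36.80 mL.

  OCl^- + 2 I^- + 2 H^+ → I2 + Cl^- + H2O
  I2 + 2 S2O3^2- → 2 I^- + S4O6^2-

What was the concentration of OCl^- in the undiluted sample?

1.476 mol/L

n(S2O3^2-) = 0.03680 × 0.09948 = 3.661 × 10^-3 mol
n(I2) = n(S2O3^2-)/2 = 1.830 × 10^-3 mol
n(OCl^-) in the aliquot = 1.830 × 10^-3 mol (1:1 ratio)
[OCl^-]_dilute = 1.830 × 10^-3 / 0.02442 = 0.07496 mol/L
[OCl^-]_original = 0.07496 × 500.0/25.40 = 1.476 mol/L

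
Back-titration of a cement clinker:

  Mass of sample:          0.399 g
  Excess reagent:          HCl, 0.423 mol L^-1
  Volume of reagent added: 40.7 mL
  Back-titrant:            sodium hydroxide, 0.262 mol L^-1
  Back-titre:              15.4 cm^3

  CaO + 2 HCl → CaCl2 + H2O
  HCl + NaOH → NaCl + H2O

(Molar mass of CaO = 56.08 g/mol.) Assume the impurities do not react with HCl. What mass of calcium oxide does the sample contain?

n(HCl) added = 0.0407 × 0.423 = 0.0172 mol
n(NaOH) used in back-titration = 0.0154 × 0.262 = 4.03 × 10^-3 mol
n(HCl) left over = 4.03 × 10^-3 mol (1:1 ratio)
n(HCl) consumed by analyte = 0.0172 − 4.03 × 10^-3 = 0.0132 mol
From the 1:2 ratio, n(CaO) = 1/2 × 0.0132 = 6.59 × 10^-3 mol
mass of CaO = 6.59 × 10^-3 × 56.08 = 0.370 g

0.370 g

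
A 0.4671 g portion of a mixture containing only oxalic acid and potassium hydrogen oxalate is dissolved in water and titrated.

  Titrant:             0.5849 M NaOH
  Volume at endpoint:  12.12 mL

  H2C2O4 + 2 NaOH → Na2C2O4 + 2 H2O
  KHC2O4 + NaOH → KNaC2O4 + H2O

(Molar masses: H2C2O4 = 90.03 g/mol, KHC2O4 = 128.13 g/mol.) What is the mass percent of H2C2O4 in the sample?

51.16 %

n(NaOH) = 0.01212 × 0.5849 = 7.089 × 10^-3 mol
Let x = n(H2C2O4), y = n(KHC2O4).
Titrant: 2x + 1y = 7.089 × 10^-3;  mass: 90.03x + 128.13y = 0.4671
Solving, x = 2.654 × 10^-3 mol, y = 1.781 × 10^-3 mol
mass of H2C2O4 = 2.654 × 10^-3 × 90.03 = 0.2390 g
% H2C2O4 = 0.2390 / 0.4671 × 100 = 51.16 %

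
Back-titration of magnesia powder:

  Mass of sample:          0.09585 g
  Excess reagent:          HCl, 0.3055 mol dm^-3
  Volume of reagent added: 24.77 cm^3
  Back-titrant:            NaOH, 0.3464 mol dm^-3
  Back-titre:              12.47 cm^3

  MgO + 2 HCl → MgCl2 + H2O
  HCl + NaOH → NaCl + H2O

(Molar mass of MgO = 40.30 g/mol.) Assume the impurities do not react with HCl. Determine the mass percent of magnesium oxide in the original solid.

68.27 %

n(HCl) added = 0.02477 × 0.3055 = 7.567 × 10^-3 mol
n(NaOH) used in back-titration = 0.01247 × 0.3464 = 4.320 × 10^-3 mol
n(HCl) left over = 4.320 × 10^-3 mol (1:1 ratio)
n(HCl) consumed by analyte = 7.567 × 10^-3 − 4.320 × 10^-3 = 3.248 × 10^-3 mol
From the 1:2 ratio, n(MgO) = 1/2 × 3.248 × 10^-3 = 1.624 × 10^-3 mol
mass of MgO = 1.624 × 10^-3 × 40.30 = 0.06544 g
% MgO = 0.06544 / 0.09585 × 100 = 68.27 %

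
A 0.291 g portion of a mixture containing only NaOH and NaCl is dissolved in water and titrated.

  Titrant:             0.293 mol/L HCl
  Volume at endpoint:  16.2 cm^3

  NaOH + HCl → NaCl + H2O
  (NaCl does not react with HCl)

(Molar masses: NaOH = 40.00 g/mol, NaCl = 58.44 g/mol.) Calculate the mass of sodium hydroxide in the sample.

n(HCl) = 0.0162 × 0.293 = 4.75 × 10^-3 mol
Let x = n(NaOH), y = n(NaCl).
Titrant: 1x = 4.75 × 10^-3;  mass: 40.00x + 58.44y = 0.291
Solving, x = 4.75 × 10^-3 mol, y = 1.73 × 10^-3 mol
mass of NaOH = 4.75 × 10^-3 × 40.00 = 0.190 g

0.190 g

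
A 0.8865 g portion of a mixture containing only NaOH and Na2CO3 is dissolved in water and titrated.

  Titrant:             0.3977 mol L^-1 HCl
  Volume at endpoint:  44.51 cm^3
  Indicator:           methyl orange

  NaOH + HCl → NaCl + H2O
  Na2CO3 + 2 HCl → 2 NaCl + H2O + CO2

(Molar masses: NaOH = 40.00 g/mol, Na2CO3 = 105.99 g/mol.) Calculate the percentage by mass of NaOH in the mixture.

17.92 %

n(HCl) = 0.04451 × 0.3977 = 0.01770 mol
Let x = n(NaOH), y = n(Na2CO3).
Titrant: 1x + 2y = 0.01770;  mass: 40.00x + 105.99y = 0.8865
Solving, x = 3.971 × 10^-3 mol, y = 6.866 × 10^-3 mol
mass of NaOH = 3.971 × 10^-3 × 40.00 = 0.1588 g
% NaOH = 0.1588 / 0.8865 × 100 = 17.92 %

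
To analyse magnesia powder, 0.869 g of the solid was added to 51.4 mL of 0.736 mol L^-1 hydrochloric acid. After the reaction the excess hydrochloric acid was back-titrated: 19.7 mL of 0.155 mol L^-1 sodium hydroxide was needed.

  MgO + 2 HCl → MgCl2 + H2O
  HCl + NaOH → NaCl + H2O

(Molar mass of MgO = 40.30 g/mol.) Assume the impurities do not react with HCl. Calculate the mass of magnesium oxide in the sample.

n(HCl) added = 0.0514 × 0.736 = 0.0378 mol
n(NaOH) used in back-titration = 0.0197 × 0.155 = 3.05 × 10^-3 mol
n(HCl) left over = 3.05 × 10^-3 mol (1:1 ratio)
n(HCl) consumed by analyte = 0.0378 − 3.05 × 10^-3 = 0.0348 mol
From the 1:2 ratio, n(MgO) = 1/2 × 0.0348 = 0.0174 mol
mass of MgO = 0.0174 × 40.30 = 0.701 g

0.701 g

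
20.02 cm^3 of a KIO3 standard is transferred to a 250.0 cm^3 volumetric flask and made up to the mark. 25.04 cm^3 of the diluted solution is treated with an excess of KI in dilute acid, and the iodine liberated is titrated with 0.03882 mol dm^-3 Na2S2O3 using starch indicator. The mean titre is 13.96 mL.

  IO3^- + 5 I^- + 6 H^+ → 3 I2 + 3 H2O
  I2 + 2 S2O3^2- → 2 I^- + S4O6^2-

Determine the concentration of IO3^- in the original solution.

n(S2O3^2-) = 0.01396 × 0.03882 = 5.419 × 10^-4 mol
n(I2) = n(S2O3^2-)/2 = 2.710 × 10^-4 mol
From the 1:3 ratio, n(IO3^-) in the aliquot = 1/3 × 2.710 × 10^-4 = 9.032 × 10^-5 mol
[IO3^-]_dilute = 9.032 × 10^-5 / 0.02504 = 0.003607 mol/L
[IO3^-]_original = 0.003607 × 250.0/20.02 = 0.04504 mol/L

0.04504 mol/L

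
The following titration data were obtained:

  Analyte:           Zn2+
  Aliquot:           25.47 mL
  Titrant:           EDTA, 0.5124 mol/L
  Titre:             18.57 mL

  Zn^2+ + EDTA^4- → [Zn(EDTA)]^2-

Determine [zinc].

0.3736 mol/L

n(EDTA) = 0.01857 L × 0.5124 mol/L = 9.515 × 10^-3 mol
n(Zn2+) = 9.515 × 10^-3 mol (1:1 mole ratio)
[Zn2+] = 9.515 × 10^-3 mol / 0.02547 L = 0.3736 mol/L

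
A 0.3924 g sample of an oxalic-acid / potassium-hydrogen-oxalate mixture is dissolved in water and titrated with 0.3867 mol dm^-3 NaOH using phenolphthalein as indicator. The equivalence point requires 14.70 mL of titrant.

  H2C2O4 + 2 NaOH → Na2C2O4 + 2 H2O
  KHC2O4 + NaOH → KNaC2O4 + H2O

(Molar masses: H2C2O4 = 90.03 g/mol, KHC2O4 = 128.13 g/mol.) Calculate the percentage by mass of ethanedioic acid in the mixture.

46.37 %

n(NaOH) = 0.01470 × 0.3867 = 5.684 × 10^-3 mol
Let x = n(H2C2O4), y = n(KHC2O4).
Titrant: 2x + 1y = 5.684 × 10^-3;  mass: 90.03x + 128.13y = 0.3924
Solving, x = 2.021 × 10^-3 mol, y = 1.642 × 10^-3 mol
mass of H2C2O4 = 2.021 × 10^-3 × 90.03 = 0.1820 g
% H2C2O4 = 0.1820 / 0.3924 × 100 = 46.37 %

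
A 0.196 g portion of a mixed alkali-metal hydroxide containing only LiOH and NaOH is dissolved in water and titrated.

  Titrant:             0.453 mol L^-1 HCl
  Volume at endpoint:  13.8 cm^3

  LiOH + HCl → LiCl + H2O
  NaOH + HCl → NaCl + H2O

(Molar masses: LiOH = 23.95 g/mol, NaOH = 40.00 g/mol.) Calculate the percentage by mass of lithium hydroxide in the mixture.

n(HCl) = 0.0138 × 0.453 = 6.25 × 10^-3 mol
Let x = n(LiOH), y = n(NaOH).
Titrant: 1x + 1y = 6.25 × 10^-3;  mass: 23.95x + 40.00y = 0.196
Solving, x = 3.37 × 10^-3 mol, y = 2.88 × 10^-3 mol
mass of LiOH = 3.37 × 10^-3 × 23.95 = 0.0807 g
% LiOH = 0.0807 / 0.196 × 100 = 41.2 %

41.2 %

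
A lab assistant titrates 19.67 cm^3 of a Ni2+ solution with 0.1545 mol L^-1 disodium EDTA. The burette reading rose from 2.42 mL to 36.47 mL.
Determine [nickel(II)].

0.2674 mol/L

Ni^2+ + EDTA^4- → [Ni(EDTA)]^2-
n(EDTA) = 0.03405 L × 0.1545 mol/L = 5.261 × 10^-3 mol
n(Ni2+) = 5.261 × 10^-3 mol (1:1 mole ratio)
[Ni2+] = 5.261 × 10^-3 mol / 0.01967 L = 0.2674 mol/L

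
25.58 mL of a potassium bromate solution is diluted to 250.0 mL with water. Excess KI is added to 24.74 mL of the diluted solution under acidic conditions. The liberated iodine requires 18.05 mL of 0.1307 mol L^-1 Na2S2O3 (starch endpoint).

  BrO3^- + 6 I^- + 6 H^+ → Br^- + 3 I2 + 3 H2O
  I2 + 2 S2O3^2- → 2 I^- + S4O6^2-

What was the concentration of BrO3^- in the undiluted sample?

0.1553 mol/L

n(S2O3^2-) = 0.01805 × 0.1307 = 2.359 × 10^-3 mol
n(I2) = n(S2O3^2-)/2 = 1.180 × 10^-3 mol
From the 1:3 ratio, n(BrO3^-) in the aliquot = 1/3 × 1.180 × 10^-3 = 3.932 × 10^-4 mol
[BrO3^-]_dilute = 3.932 × 10^-4 / 0.02474 = 0.01589 mol/L
[BrO3^-]_original = 0.01589 × 250.0/25.58 = 0.1553 mol/L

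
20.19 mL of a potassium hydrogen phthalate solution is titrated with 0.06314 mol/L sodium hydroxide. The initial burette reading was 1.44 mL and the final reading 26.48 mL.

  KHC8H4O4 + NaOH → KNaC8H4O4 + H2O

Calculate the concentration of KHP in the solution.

0.07831 mol/L

n(NaOH) = 0.02504 L × 0.06314 mol/L = 1.581 × 10^-3 mol
n(KHC8H4O4) = 1.581 × 10^-3 mol (1:1 mole ratio)
[KHC8H4O4] = 1.581 × 10^-3 mol / 0.02019 L = 0.07831 mol/L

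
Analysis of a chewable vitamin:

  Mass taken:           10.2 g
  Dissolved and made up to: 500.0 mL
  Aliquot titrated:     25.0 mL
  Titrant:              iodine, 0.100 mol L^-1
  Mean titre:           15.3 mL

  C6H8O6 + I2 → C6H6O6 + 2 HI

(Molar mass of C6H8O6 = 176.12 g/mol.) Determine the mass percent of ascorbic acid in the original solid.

n(I2) per titration = 0.0153 × 0.100 = 1.53 × 10^-3 mol
n(C6H8O6) in each aliquot = 1.53 × 10^-3 mol (1:1 ratio)
n(C6H8O6) in the whole flask = 1.53 × 10^-3 × 500.0/25.0 = 0.0306 mol
mass of C6H8O6 = 0.0306 × 176.12 = 5.39 g
% C6H8O6 = 5.39 / 10.2 × 100 = 52.8 %

52.8 %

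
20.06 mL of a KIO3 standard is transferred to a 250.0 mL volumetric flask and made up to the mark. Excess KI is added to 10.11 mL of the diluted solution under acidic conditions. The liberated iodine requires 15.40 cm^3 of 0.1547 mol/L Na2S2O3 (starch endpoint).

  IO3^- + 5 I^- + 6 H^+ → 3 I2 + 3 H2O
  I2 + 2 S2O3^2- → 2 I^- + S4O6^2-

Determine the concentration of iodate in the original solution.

0.4895 mol/L

n(S2O3^2-) = 0.01540 × 0.1547 = 2.382 × 10^-3 mol
n(I2) = n(S2O3^2-)/2 = 1.191 × 10^-3 mol
From the 1:3 ratio, n(IO3^-) in the aliquot = 1/3 × 1.191 × 10^-3 = 3.971 × 10^-4 mol
[IO3^-]_dilute = 3.971 × 10^-4 / 0.01011 = 0.03927 mol/L
[IO3^-]_original = 0.03927 × 250.0/20.06 = 0.4895 mol/L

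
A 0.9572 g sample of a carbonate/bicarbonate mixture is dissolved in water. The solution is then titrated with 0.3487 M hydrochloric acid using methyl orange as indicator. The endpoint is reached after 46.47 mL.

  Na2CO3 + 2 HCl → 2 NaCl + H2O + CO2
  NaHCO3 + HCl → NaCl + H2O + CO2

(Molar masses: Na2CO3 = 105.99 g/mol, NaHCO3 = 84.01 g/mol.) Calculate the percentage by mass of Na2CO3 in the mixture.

n(HCl) = 0.04647 × 0.3487 = 0.01620 mol
Let x = n(Na2CO3), y = n(NaHCO3).
Titrant: 2x + 1y = 0.01620;  mass: 105.99x + 84.01y = 0.9572
Solving, x = 6.515 × 10^-3 mol, y = 3.175 × 10^-3 mol
mass of Na2CO3 = 6.515 × 10^-3 × 105.99 = 0.6905 g
% Na2CO3 = 0.6905 / 0.9572 × 100 = 72.14 %

72.14 %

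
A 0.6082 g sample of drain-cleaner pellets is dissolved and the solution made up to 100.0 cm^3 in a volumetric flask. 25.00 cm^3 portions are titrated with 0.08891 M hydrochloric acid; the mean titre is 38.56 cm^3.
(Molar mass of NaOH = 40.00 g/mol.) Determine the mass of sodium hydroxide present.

NaOH + HCl → NaCl + H2O
n(HCl) per titration = 0.03856 × 0.08891 = 3.428 × 10^-3 mol
n(NaOH) in each aliquot = 3.428 × 10^-3 mol (1:1 ratio)
n(NaOH) in the whole flask = 3.428 × 10^-3 × 100.0/25.00 = 0.01371 mol
mass of NaOH = 0.01371 × 40.00 = 0.5485 g

0.5485 g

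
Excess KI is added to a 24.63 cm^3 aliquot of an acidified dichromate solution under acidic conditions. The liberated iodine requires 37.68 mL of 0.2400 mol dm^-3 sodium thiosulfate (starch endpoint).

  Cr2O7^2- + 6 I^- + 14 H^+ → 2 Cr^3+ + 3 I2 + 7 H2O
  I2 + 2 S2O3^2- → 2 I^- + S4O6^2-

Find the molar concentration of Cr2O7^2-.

0.06119 mol/L

n(S2O3^2-) = 0.03768 × 0.2400 = 9.043 × 10^-3 mol
n(I2) = n(S2O3^2-)/2 = 4.522 × 10^-3 mol
From the 1:3 ratio, n(Cr2O7^2-) in the aliquot = 1/3 × 4.522 × 10^-3 = 1.507 × 10^-3 mol
[Cr2O7^2-] = 1.507 × 10^-3 / 0.02463 = 0.06119 mol/L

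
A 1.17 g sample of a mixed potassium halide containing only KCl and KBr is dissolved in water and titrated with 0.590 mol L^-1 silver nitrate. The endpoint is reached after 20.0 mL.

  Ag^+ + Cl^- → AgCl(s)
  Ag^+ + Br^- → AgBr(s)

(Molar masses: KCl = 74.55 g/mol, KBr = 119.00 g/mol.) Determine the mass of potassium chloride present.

0.393 g

n(AgNO3) = 0.0200 × 0.590 = 0.0118 mol
Let x = n(KCl), y = n(KBr).
Titrant: 1x + 1y = 0.0118;  mass: 74.55x + 119.00y = 1.17
Solving, x = 5.27 × 10^-3 mol, y = 6.53 × 10^-3 mol
mass of KCl = 5.27 × 10^-3 × 74.55 = 0.393 g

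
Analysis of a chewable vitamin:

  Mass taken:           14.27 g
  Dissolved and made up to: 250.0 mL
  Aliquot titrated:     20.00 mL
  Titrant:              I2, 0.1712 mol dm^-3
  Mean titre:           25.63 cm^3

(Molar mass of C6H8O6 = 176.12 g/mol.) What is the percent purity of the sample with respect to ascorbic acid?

C6H8O6 + I2 → C6H6O6 + 2 HI
n(I2) per titration = 0.02563 × 0.1712 = 4.388 × 10^-3 mol
n(C6H8O6) in each aliquot = 4.388 × 10^-3 mol (1:1 ratio)
n(C6H8O6) in the whole flask = 4.388 × 10^-3 × 250.0/20.00 = 0.05485 mol
mass of C6H8O6 = 0.05485 × 176.12 = 9.660 g
% C6H8O6 = 9.660 / 14.27 × 100 = 67.69 %

67.69 %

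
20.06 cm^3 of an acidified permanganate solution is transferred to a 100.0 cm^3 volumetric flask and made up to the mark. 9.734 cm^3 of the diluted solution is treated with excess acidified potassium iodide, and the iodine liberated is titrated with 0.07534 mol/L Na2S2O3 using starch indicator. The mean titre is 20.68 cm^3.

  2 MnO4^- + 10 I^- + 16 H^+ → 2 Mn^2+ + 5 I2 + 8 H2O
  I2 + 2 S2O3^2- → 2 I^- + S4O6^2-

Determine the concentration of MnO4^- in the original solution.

n(S2O3^2-) = 0.02068 × 0.07534 = 1.558 × 10^-3 mol
n(I2) = n(S2O3^2-)/2 = 7.790 × 10^-4 mol
From the 2:5 ratio, n(MnO4^-) in the aliquot = 2/5 × 7.790 × 10^-4 = 3.116 × 10^-4 mol
[MnO4^-]_dilute = 3.116 × 10^-4 / 0.009734 = 0.03201 mol/L
[MnO4^-]_original = 0.03201 × 100.0/20.06 = 0.1596 mol/L

0.1596 mol/L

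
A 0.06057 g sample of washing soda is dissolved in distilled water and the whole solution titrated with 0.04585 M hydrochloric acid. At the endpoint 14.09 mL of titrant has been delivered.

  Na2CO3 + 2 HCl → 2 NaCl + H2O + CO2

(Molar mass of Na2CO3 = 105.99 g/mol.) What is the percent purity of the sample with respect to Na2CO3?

56.52 %

n(HCl) = 0.01409 L × 0.04585 mol/L = 6.460 × 10^-4 mol
From the 1:2 ratio, n(Na2CO3) = 1/2 × 6.460 × 10^-4 = 3.230 × 10^-4 mol
mass of Na2CO3 = 3.230 × 10^-4 × 105.99 g/mol = 0.03424 g
% Na2CO3 = 0.03424 / 0.06057 × 100 = 56.52 %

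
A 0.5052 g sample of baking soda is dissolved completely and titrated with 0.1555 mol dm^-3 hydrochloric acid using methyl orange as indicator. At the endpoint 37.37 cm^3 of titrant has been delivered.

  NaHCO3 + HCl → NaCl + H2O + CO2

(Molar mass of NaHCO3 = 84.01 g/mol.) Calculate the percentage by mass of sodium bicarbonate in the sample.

96.63 %

n(HCl) = 0.03737 L × 0.1555 mol/L = 5.811 × 10^-3 mol
n(NaHCO3) = 5.811 × 10^-3 mol (1:1 ratio)
mass of NaHCO3 = 5.811 × 10^-3 × 84.01 g/mol = 0.4882 g
% NaHCO3 = 0.4882 / 0.5052 × 100 = 96.63 %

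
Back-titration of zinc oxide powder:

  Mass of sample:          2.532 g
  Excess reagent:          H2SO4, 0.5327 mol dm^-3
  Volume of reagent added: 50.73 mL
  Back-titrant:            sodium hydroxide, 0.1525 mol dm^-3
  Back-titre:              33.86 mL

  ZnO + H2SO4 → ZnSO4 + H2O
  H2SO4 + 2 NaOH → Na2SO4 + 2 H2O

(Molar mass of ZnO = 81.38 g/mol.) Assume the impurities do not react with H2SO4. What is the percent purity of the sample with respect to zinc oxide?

78.56 %

n(H2SO4) added = 0.05073 × 0.5327 = 0.02702 mol
n(NaOH) used in back-titration = 0.03386 × 0.1525 = 5.164 × 10^-3 mol
From the 1:2 ratio, n(H2SO4) left over = 1/2 × 5.164 × 10^-3 = 2.582 × 10^-3 mol
n(H2SO4) consumed by analyte = 0.02702 − 2.582 × 10^-3 = 0.02444 mol
n(ZnO) = 0.02444 mol (1:1 ratio)
mass of ZnO = 0.02444 × 81.38 = 1.989 g
% ZnO = 1.989 / 2.532 × 100 = 78.56 %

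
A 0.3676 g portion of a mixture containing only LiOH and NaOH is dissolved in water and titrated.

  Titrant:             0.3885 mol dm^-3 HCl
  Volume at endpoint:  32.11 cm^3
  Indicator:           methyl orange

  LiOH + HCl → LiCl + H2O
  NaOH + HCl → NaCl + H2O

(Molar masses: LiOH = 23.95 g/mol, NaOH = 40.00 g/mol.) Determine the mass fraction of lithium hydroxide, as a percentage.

n(HCl) = 0.03211 × 0.3885 = 0.01247 mol
Let x = n(LiOH), y = n(NaOH).
Titrant: 1x + 1y = 0.01247;  mass: 23.95x + 40.00y = 0.3676
Solving, x = 8.186 × 10^-3 mol, y = 4.288 × 10^-3 mol
mass of LiOH = 8.186 × 10^-3 × 23.95 = 0.1961 g
% LiOH = 0.1961 / 0.3676 × 100 = 53.34 %

53.34 %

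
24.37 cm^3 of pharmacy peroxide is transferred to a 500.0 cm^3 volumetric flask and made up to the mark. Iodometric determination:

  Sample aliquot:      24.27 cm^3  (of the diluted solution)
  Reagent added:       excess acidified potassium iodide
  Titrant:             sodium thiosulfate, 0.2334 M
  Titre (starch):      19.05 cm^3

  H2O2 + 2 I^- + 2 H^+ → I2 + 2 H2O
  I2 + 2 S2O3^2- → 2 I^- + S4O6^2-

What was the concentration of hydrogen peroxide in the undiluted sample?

1.879 M

n(S2O3^2-) = 0.01905 × 0.2334 = 4.446 × 10^-3 mol
n(I2) = n(S2O3^2-)/2 = 2.223 × 10^-3 mol
n(H2O2) in the aliquot = 2.223 × 10^-3 mol (1:1 ratio)
[H2O2]_dilute = 2.223 × 10^-3 / 0.02427 = 0.09160 mol/L
[H2O2]_original = 0.09160 × 500.0/24.37 = 1.879 mol/L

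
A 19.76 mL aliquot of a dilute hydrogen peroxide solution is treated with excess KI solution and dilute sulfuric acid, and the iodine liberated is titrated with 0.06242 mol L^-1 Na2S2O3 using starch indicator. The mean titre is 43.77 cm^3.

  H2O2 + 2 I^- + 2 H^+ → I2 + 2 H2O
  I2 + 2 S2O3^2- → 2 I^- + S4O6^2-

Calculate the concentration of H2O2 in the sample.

0.06913 mol/L

n(S2O3^2-) = 0.04377 × 0.06242 = 2.732 × 10^-3 mol
n(I2) = n(S2O3^2-)/2 = 1.366 × 10^-3 mol
n(H2O2) in the aliquot = 1.366 × 10^-3 mol (1:1 ratio)
[H2O2] = 1.366 × 10^-3 / 0.01976 = 0.06913 mol/L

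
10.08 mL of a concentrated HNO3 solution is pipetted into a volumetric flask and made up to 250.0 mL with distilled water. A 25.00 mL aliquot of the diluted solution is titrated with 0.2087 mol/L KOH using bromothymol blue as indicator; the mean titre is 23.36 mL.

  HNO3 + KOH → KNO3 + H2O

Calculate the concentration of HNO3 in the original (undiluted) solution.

4.837 mol/L

n(KOH) = 0.02336 × 0.2087 = 4.875 × 10^-3 mol
n(HNO3) in the aliquot = 4.875 × 10^-3 mol (1:1 ratio)
[HNO3]_dilute = 4.875 × 10^-3 / 0.02500 = 0.1950 mol/L
Dilution factor = 250.0 / 10.08 = 24.80
[HNO3]_stock = 0.1950 × 24.80 = 4.837 mol/L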